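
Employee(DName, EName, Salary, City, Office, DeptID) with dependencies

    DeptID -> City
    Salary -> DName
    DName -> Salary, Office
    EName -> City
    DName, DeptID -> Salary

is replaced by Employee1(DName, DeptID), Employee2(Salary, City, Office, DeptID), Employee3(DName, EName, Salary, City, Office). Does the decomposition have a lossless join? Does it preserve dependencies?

Lossless test (chase): Rows 1 and 2 agree on DeptID; apply DeptID→City and equate their City entries. Rows 2 and 3 agree on Salary; apply Salary→DName and equate their DName entries. Rows 1 and 2 agree on DName; apply DName→Salary, Office and equate their Salary, Office entries. No row becomes fully distinguished — the join is lossy.
Dependency preservation: DName, DeptID → Salary is not contained in any single fragment, but the restricted closure of its left-hand side across the fragments still reaches the right-hand side; the remaining FDs each lie inside some fragment. All dependencies are preserved.

lossy but dependency-preserving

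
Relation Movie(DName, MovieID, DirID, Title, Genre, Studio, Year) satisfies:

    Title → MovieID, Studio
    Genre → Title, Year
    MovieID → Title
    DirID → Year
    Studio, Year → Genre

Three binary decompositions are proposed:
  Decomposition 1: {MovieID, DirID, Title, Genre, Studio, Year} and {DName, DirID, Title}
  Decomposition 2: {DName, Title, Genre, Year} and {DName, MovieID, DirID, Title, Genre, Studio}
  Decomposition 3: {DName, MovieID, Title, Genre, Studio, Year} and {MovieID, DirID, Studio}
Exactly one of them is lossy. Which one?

Decomposition 1: common = {DirID, Title}, closure = {MovieID, DirID, Title, Genre, Studio, Year} → lossless.
Decomposition 2: common = {DName, Title, Genre}, closure = {DName, MovieID, Title, Genre, Studio, Year} → lossless.
Decomposition 3: common = {MovieID, Studio}, closure = {MovieID, Title, Studio} → lossy.

Decomposition 3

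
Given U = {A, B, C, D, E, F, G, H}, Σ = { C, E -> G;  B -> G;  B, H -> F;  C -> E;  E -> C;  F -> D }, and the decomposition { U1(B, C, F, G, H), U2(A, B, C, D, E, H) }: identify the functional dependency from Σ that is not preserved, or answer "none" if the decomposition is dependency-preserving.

Check F → D: no single fragment contains all of {D, F}, and the restricted closure of {F} across the fragments never reaches {D}.
C, E → G is preserved.
B → G is preserved.
B, H → F is preserved.
C → E is preserved.
E → C is preserved.

F -> D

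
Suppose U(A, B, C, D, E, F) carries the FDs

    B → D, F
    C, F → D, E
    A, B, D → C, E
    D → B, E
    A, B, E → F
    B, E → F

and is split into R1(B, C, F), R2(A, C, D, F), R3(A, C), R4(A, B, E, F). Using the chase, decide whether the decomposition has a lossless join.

Chase test. Columns are A, B, C, D, E, F; row i has aⱼ where attribute j ∈ Ri, else bᵢⱼ.
Initial tableau (one row per fragment):
  row 1: b11 a2 a3 b14 b15 a6
  row 2: a1 b22 a3 a4 b25 a6
  row 3: a1 b32 a3 b34 b35 b36
  row 4: a1 a2 b43 b44 a5 a6
Rows 1 and 4 agree on B; apply B→D, F and equate their D, F entries.
Rows 1 and 2 agree on C, F; apply C, F→D, E and equate their D, E entries.
Rows 1 and 2 agree on D; apply D→B, E and equate their B, E entries.
Rows 1 and 4 agree on D; apply D→B, E and equate their B, E entries.
Rows 2 and 4 agree on A, B, D; apply A, B, D→C, E and equate their C, E entries.
Row 2 is now all distinguished symbols — the join is lossless.

Yes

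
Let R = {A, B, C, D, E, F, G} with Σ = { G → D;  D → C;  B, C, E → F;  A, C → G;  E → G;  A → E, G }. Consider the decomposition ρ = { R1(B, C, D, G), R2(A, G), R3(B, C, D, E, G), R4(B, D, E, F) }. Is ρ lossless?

No

Chase test. Columns are A, B, C, D, E, F, G; row i has aⱼ where attribute j ∈ Ri, else bᵢⱼ.
Initial tableau (one row per fragment):
  row 1: b11 a2 a3 a4 b15 b16 a7
  row 2: a1 b22 b23 b24 b25 b26 a7
  row 3: b31 a2 a3 a4 a5 b36 a7
  row 4: b41 a2 b43 a4 a5 a6 b47
Rows 1 and 2 agree on G; apply G→D and equate their D entries.
Rows 1 and 2 agree on D; apply D→C and equate their C entries.
Rows 1 and 4 agree on D; apply D→C and equate their C entries.
Rows 3 and 4 agree on B, C, E; apply B, C, E→F and equate their F entries.
Rows 3 and 4 agree on E; apply E→G and equate their G entries.
No row becomes fully distinguished — the join is lossy.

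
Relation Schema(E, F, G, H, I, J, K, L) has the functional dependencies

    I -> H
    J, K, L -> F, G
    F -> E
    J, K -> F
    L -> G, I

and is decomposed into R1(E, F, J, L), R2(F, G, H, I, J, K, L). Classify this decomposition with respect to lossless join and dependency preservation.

lossless and dependency-preserving

Lossless test: (F, J, L)⁺ = {E, F, G, H, I, J, L}, which contains all of one fragment — lossless.
Dependency preservation: every FD's attributes lie within a single fragment, so each can be enforced locally — preserved.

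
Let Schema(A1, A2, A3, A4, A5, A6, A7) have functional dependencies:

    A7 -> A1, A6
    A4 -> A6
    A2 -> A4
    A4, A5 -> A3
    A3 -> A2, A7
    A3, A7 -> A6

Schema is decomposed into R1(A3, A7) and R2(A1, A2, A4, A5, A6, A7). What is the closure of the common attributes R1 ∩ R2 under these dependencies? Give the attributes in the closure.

R1 ∩ R2 = {A7}.
A7 → A1, A6 applies, adding A1, A6
Closure: {A1, A6, A7}.

A1, A6, A7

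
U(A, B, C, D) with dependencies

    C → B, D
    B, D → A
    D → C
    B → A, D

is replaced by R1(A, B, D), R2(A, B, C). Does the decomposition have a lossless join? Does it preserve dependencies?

lossless and dependency-preserving

Lossless test: (A, B)⁺ = {A, B, C, D}, which contains all of one fragment — lossless.
Dependency preservation: C → B, D; D → C are not contained in any single fragment, but the restricted closure of each left-hand side across the fragments still reaches the right-hand side; the remaining FDs each lie inside some fragment. All dependencies are preserved.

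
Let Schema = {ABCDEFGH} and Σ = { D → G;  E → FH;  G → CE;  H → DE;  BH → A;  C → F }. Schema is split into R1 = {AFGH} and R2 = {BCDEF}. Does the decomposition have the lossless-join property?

Common attributes: R1 ∩ R2 = {F}.
No dependency enlarges {F}, so (F)⁺ = {F}.
The closure contains neither all of R1 = {AFGH} nor all of R2 = {BCDEF}, so the common attributes are not a superkey of either fragment. The join is lossy.

No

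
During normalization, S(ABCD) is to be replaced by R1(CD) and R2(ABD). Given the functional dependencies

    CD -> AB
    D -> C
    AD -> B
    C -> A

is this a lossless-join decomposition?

Yes

Common attributes: R1 ∩ R2 = {D}.
Closure of {D}: D → C applies, adding C; C → A applies, adding A; CD → AB applies, adding B. So (D)⁺ = {ABCD}.
This closure contains every attribute of R1, so R1 ∩ R2 → R1. The join is lossless.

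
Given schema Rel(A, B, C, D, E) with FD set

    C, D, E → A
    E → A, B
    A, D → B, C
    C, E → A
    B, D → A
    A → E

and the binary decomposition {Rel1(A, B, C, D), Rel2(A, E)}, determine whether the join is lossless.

Yes

Common attributes: Rel1 ∩ Rel2 = {A}.
Closure of {A}: A → E applies, adding E; E → A, B applies, adding B. So (A)⁺ = {A, B, E}.
This closure contains every attribute of Rel2, so Rel1 ∩ Rel2 → Rel2. The join is lossless.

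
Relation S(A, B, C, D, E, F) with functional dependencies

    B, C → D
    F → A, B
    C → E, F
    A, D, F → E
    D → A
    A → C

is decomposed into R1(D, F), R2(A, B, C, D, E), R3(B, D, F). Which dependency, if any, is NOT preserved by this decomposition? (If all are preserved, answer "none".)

B, C → D lies within R2.
F → A, B: restricted closure across fragments reaches A, B.
C → E, F: restricted closure across fragments reaches E, F.
A, D, F → E: restricted closure across fragments reaches E.
D → A lies within R2.
A → C lies within R2.
Every dependency is enforceable on the fragments, so the decomposition is dependency-preserving.

none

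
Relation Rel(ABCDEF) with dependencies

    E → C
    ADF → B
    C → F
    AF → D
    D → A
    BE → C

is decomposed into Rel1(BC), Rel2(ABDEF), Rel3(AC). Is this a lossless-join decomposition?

No

Chase test. Columns are ABCDEF; row i has aⱼ where attribute j ∈ Reli, else bᵢⱼ.
Initial tableau (one row per fragment):
  row 1: b11 a2 a3 b14 b15 b16
  row 2: a1 a2 b23 a4 a5 a6
  row 3: a1 b32 a3 b34 b35 b36
Rows 1 and 3 agree on C; apply C→F and equate their F entries.
No row becomes fully distinguished — the join is lossy.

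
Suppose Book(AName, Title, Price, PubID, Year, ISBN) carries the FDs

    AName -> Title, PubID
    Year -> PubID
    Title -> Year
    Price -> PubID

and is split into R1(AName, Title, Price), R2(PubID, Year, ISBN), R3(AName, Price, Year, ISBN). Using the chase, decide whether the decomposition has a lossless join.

Yes

Chase test. Columns are AName, Title, Price, PubID, Year, ISBN; row i has aⱼ where attribute j ∈ Ri, else bᵢⱼ.
Initial tableau (one row per fragment):
  row 1: a1 a2 a3 b14 b15 b16
  row 2: b21 b22 b23 a4 a5 a6
  row 3: a1 b32 a3 b34 a5 a6
Rows 1 and 3 agree on AName; apply AName→Title, PubID and equate their Title, PubID entries.
Rows 2 and 3 agree on Year; apply Year→PubID and equate their PubID entries.
Rows 1 and 3 agree on Title; apply Title→Year and equate their Year entries.
Row 3 is now all distinguished symbols — the join is lossless.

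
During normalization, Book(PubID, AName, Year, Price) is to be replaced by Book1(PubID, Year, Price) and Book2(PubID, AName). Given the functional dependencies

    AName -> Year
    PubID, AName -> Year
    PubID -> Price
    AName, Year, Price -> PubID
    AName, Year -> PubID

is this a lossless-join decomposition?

Common attributes: Book1 ∩ Book2 = {PubID}.
Closure of {PubID}: PubID → Price applies, adding Price. So (PubID)⁺ = {PubID, Price}.
The closure contains neither all of Book1 = {PubID, Year, Price} nor all of Book2 = {PubID, AName}, so the common attributes are not a superkey of either fragment. The join is lossy.

No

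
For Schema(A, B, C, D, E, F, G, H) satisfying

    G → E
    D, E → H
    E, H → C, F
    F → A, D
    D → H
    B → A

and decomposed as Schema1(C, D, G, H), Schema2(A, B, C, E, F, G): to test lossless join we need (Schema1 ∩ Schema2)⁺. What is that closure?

Schema1 ∩ Schema2 = {C, G}.
G → E applies, adding E
Closure: {C, E, G}.

C, E, G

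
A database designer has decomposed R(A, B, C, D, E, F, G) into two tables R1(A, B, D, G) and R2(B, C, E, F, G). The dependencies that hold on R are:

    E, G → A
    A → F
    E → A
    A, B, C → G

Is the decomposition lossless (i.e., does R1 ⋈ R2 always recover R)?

Common attributes: R1 ∩ R2 = {B, G}.
No dependency enlarges {B, G}, so (B, G)⁺ = {B, G}.
The closure contains neither all of R1 = {A, B, D, G} nor all of R2 = {B, C, E, F, G}, so the common attributes are not a superkey of either fragment. The join is lossy.

No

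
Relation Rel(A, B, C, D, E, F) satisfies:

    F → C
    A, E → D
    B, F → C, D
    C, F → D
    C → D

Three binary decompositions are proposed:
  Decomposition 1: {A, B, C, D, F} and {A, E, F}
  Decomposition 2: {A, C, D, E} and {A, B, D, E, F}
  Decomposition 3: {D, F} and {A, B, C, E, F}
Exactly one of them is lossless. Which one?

Decomposition 3

Decomposition 1: common = {A, F}, closure = {A, C, D, F} → lossy.
Decomposition 2: common = {A, D, E}, closure = {A, D, E} → lossy.
Decomposition 3: common = {F}, closure = {C, D, F} → lossless.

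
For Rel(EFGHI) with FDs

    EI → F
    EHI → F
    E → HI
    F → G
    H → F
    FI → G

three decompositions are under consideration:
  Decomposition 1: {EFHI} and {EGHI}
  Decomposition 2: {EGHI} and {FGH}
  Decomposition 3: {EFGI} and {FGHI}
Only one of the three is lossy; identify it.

Decomposition 3

Decomposition 1: common = {EHI}, closure = {EFGHI} → lossless.
Decomposition 2: common = {GH}, closure = {FGH} → lossless.
Decomposition 3: common = {FGI}, closure = {FGI} → lossy.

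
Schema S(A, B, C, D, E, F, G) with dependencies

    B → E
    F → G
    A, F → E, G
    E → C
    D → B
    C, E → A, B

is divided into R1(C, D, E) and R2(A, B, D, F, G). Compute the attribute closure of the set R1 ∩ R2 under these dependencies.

R1 ∩ R2 = {D}.
D → B applies, adding B
B → E applies, adding E
E → C applies, adding C
C, E → A, B applies, adding A
Closure: {A, B, C, D, E}.

A, B, C, D, E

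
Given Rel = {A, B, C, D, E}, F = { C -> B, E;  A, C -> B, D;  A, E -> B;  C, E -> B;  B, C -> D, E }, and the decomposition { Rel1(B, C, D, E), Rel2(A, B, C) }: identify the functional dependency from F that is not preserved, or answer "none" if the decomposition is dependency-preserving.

Check A, E → B: no single fragment contains all of {A, B, E}, and the restricted closure of {A, E} across the fragments never reaches {B}.
C → B, E is preserved.
A, C → B, D is preserved.
C, E → B is preserved.
B, C → D, E is preserved.

A, E -> B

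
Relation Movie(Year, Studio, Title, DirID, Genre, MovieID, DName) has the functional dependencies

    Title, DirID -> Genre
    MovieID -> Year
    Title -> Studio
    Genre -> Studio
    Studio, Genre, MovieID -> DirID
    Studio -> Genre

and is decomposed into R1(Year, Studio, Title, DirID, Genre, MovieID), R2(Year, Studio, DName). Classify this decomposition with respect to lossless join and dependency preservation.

Lossless test: (Year, Studio)⁺ = {Year, Studio, Genre}, which is a superkey of neither fragment — lossy.
Dependency preservation: every FD's attributes lie within a single fragment, so each can be enforced locally — preserved.

lossy but dependency-preserving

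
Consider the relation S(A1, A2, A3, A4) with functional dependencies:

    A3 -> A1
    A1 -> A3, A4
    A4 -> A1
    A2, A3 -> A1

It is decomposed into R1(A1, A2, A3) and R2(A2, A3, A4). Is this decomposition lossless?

Common attributes: R1 ∩ R2 = {A2, A3}.
Closure of {A2, A3}: A3 → A1 applies, adding A1; A1 → A3, A4 applies, adding A4. So (A2, A3)⁺ = {A1, A2, A3, A4}.
This closure contains every attribute of R1, so R1 ∩ R2 → R1. The join is lossless.

Yes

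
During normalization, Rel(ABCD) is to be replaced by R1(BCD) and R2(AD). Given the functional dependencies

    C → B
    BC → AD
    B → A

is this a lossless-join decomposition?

Common attributes: R1 ∩ R2 = {D}.
No dependency enlarges {D}, so (D)⁺ = {D}.
The closure contains neither all of R1 = {BCD} nor all of R2 = {AD}, so the common attributes are not a superkey of either fragment. The join is lossy.

No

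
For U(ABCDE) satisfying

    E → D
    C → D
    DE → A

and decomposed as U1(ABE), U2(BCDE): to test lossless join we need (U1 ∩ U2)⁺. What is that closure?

U1 ∩ U2 = {BE}.
E → D applies, adding D
DE → A applies, adding A
Closure: {ABDE}.

ABDE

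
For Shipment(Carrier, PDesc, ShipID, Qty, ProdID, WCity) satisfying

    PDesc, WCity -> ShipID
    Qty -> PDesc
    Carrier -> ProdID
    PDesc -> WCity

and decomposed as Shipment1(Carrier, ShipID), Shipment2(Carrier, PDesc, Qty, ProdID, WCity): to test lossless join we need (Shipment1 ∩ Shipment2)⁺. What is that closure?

Carrier, ProdID

Shipment1 ∩ Shipment2 = {Carrier}.
Carrier → ProdID applies, adding ProdID
Closure: {Carrier, ProdID}.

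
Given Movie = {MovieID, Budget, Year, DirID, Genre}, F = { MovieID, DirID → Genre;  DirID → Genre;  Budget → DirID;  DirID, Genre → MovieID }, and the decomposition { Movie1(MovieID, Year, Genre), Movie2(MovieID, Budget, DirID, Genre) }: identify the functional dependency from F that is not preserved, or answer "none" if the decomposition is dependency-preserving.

MovieID, DirID → Genre lies within Movie2.
DirID → Genre lies within Movie2.
Budget → DirID lies within Movie2.
DirID, Genre → MovieID lies within Movie2.
Every dependency is enforceable on the fragments, so the decomposition is dependency-preserving.

none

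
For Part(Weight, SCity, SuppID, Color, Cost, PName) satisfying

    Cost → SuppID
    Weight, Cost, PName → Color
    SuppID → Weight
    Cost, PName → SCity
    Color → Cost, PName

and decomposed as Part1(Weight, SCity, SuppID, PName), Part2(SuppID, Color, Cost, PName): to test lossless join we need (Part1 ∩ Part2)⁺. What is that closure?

Part1 ∩ Part2 = {SuppID, PName}.
SuppID → Weight applies, adding Weight
Closure: {Weight, SuppID, PName}.

Weight, SuppID, PName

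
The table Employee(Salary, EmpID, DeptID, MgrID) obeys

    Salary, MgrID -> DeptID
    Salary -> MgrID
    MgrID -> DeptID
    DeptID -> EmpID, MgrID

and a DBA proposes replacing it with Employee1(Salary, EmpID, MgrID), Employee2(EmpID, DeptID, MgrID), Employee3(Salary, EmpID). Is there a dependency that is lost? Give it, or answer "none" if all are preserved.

Salary, MgrID → DeptID: restricted closure across fragments reaches DeptID.
Salary → MgrID lies within Employee1.
MgrID → DeptID lies within Employee2.
DeptID → EmpID, MgrID lies within Employee2.
Every dependency is enforceable on the fragments, so the decomposition is dependency-preserving.

none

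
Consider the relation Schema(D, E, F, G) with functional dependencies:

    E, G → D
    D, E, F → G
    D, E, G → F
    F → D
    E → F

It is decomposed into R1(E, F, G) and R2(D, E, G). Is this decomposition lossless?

Yes

Common attributes: R1 ∩ R2 = {E, G}.
Closure of {E, G}: E, G → D applies, adding D; D, E, G → F applies, adding F. So (E, G)⁺ = {D, E, F, G}.
This closure contains every attribute of R1, so R1 ∩ R2 → R1. The join is lossless.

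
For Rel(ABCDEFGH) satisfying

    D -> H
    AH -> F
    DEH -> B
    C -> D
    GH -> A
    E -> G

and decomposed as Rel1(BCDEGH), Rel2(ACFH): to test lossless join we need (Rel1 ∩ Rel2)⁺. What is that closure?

CDH

Rel1 ∩ Rel2 = {CH}.
C → D applies, adding D
Closure: {CDH}.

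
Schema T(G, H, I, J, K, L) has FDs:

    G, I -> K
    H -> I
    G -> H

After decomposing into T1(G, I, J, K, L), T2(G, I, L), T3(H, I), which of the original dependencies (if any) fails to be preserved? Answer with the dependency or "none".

G -> H

Check G → H: no single fragment contains all of {G, H}, and the restricted closure of {G} across the fragments never reaches {H}.
G, I → K is preserved.
H → I is preserved.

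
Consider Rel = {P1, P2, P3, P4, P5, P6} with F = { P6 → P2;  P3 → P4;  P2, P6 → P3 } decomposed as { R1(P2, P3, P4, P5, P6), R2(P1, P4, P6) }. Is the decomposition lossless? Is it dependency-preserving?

lossy but dependency-preserving

Lossless test: (P4, P6)⁺ = {P2, P3, P4, P6}, which is a superkey of neither fragment — lossy.
Dependency preservation: every FD's attributes lie within a single fragment, so each can be enforced locally — preserved.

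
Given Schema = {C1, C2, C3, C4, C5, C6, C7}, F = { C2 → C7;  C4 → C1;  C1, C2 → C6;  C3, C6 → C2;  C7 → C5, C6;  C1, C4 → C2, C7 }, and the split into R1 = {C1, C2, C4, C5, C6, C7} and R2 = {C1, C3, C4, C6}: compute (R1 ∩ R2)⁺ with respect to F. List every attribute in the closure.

R1 ∩ R2 = {C1, C4, C6}.
C1, C4 → C2, C7 applies, adding C2, C7
C7 → C5, C6 applies, adding C5
Closure: {C1, C2, C4, C5, C6, C7}.

C1, C2, C4, C5, C6, C7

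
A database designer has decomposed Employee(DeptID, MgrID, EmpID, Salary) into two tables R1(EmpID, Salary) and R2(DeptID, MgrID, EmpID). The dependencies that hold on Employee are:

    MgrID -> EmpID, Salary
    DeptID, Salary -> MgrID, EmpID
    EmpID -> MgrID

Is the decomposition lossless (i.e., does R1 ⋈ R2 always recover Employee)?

Yes

Common attributes: R1 ∩ R2 = {EmpID}.
Closure of {EmpID}: EmpID → MgrID applies, adding MgrID; MgrID → EmpID, Salary applies, adding Salary. So (EmpID)⁺ = {MgrID, EmpID, Salary}.
This closure contains every attribute of R1, so R1 ∩ R2 → R1. The join is lossless.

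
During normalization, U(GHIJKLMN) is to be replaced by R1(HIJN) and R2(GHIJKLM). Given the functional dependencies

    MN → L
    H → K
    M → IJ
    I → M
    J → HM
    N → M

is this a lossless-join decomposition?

No

Common attributes: R1 ∩ R2 = {HIJ}.
Closure of {HIJ}: H → K applies, adding K; I → M applies, adding M. So (HIJ)⁺ = {HIJKM}.
The closure contains neither all of R1 = {HIJN} nor all of R2 = {GHIJKLM}, so the common attributes are not a superkey of either fragment. The join is lossy.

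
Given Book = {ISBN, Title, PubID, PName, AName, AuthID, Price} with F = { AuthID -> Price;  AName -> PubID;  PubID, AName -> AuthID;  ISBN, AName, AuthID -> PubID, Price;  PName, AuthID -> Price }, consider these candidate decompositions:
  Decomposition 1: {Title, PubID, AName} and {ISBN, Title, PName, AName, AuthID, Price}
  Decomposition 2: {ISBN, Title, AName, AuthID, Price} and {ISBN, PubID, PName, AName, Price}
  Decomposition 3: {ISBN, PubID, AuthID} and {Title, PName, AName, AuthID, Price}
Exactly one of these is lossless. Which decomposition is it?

Decomposition 1: common = {Title, AName}, closure = {Title, PubID, AName, AuthID, Price} → lossless.
Decomposition 2: common = {ISBN, AName, Price}, closure = {ISBN, PubID, AName, AuthID, Price} → lossy.
Decomposition 3: common = {AuthID}, closure = {AuthID, Price} → lossy.

Decomposition 1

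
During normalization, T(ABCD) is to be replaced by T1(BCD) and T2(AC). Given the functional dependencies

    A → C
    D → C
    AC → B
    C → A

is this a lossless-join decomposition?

Yes

Common attributes: T1 ∩ T2 = {C}.
Closure of {C}: C → A applies, adding A; AC → B applies, adding B. So (C)⁺ = {ABC}.
This closure contains every attribute of T2, so T1 ∩ T2 → T2. The join is lossless.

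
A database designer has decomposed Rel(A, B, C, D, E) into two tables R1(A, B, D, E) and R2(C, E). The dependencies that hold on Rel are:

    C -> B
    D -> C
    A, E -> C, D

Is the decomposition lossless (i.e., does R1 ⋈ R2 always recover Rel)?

Common attributes: R1 ∩ R2 = {E}.
No dependency enlarges {E}, so (E)⁺ = {E}.
The closure contains neither all of R1 = {A, B, D, E} nor all of R2 = {C, E}, so the common attributes are not a superkey of either fragment. The join is lossy.

No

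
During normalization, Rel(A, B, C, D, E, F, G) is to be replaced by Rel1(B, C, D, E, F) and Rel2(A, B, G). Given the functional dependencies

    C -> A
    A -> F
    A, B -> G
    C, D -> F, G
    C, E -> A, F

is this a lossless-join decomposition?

Common attributes: Rel1 ∩ Rel2 = {B}.
No dependency enlarges {B}, so (B)⁺ = {B}.
The closure contains neither all of Rel1 = {B, C, D, E, F} nor all of Rel2 = {A, B, G}, so the common attributes are not a superkey of either fragment. The join is lossy.

No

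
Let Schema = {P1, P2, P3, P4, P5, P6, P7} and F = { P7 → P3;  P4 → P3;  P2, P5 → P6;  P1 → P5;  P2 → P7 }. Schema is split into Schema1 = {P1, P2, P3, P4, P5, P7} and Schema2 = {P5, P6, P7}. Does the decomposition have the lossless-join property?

Common attributes: Schema1 ∩ Schema2 = {P5, P7}.
Closure of {P5, P7}: P7 → P3 applies, adding P3. So (P5, P7)⁺ = {P3, P5, P7}.
The closure contains neither all of Schema1 = {P1, P2, P3, P4, P5, P7} nor all of Schema2 = {P5, P6, P7}, so the common attributes are not a superkey of either fragment. The join is lossy.

No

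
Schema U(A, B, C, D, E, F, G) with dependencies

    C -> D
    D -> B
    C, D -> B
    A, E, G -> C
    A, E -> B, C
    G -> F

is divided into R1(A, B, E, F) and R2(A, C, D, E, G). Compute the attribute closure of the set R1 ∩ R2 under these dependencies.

R1 ∩ R2 = {A, E}.
A, E → B, C applies, adding B, C
C → D applies, adding D
Closure: {A, B, C, D, E}.

A, B, C, D, E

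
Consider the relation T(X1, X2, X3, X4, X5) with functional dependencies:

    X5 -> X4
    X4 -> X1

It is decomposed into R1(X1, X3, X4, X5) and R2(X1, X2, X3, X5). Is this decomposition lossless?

Yes

Common attributes: R1 ∩ R2 = {X1, X3, X5}.
Closure of {X1, X3, X5}: X5 → X4 applies, adding X4. So (X1, X3, X5)⁺ = {X1, X3, X4, X5}.
This closure contains every attribute of R1, so R1 ∩ R2 → R1. The join is lossless.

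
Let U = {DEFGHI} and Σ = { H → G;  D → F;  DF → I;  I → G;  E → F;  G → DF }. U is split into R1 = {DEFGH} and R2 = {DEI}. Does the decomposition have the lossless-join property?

Common attributes: R1 ∩ R2 = {DE}.
Closure of {DE}: D → F applies, adding F; DF → I applies, adding I; I → G applies, adding G. So (DE)⁺ = {DEFGI}.
This closure contains every attribute of R2, so R1 ∩ R2 → R2. The join is lossless.

Yes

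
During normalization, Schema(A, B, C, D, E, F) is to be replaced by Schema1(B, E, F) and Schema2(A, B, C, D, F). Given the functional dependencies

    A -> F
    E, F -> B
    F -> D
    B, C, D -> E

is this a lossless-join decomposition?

No

Common attributes: Schema1 ∩ Schema2 = {B, F}.
Closure of {B, F}: F → D applies, adding D. So (B, F)⁺ = {B, D, F}.
The closure contains neither all of Schema1 = {B, E, F} nor all of Schema2 = {A, B, C, D, F}, so the common attributes are not a superkey of either fragment. The join is lossy.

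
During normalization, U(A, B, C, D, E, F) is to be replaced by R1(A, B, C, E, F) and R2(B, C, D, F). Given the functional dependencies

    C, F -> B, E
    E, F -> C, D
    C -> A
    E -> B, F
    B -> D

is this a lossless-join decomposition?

Common attributes: R1 ∩ R2 = {B, C, F}.
Closure of {B, C, F}: C, F → B, E applies, adding E; E, F → C, D applies, adding D; C → A applies, adding A. So (B, C, F)⁺ = {A, B, C, D, E, F}.
This closure contains every attribute of R1, so R1 ∩ R2 → R1. The join is lossless.

Yes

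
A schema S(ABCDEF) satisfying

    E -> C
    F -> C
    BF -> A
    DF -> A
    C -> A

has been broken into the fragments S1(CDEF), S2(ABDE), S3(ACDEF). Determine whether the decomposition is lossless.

Chase test. Columns are ABCDEF; row i has aⱼ where attribute j ∈ Si, else bᵢⱼ.
Initial tableau (one row per fragment):
  row 1: b11 b12 a3 a4 a5 a6
  row 2: a1 a2 b23 a4 a5 b26
  row 3: a1 b32 a3 a4 a5 a6
Rows 1 and 2 agree on E; apply E→C and equate their C entries.
Rows 1 and 3 agree on DF; apply DF→A and equate their A entries.
No row becomes fully distinguished — the join is lossy.

No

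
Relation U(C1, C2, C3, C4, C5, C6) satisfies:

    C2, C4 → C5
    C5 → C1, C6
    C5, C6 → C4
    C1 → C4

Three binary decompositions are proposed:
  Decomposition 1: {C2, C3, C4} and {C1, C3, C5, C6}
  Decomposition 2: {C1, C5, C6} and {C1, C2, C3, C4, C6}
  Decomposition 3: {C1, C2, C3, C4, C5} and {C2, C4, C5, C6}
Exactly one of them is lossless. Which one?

Decomposition 1: common = {C3}, closure = {C3} → lossy.
Decomposition 2: common = {C1, C6}, closure = {C1, C4, C6} → lossy.
Decomposition 3: common = {C2, C4, C5}, closure = {C1, C2, C4, C5, C6} → lossless.

Decomposition 3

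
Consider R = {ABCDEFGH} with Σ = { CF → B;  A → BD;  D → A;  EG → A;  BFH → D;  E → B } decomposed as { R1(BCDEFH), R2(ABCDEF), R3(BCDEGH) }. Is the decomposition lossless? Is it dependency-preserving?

Lossless test (chase): Rows 1 and 2 agree on D; apply D→A and equate their A entries. Rows 1 and 3 agree on D; apply D→A and equate their A entries. No row becomes fully distinguished — the join is lossy.
Dependency preservation: EG → A is not contained in any single fragment, but the restricted closure of its left-hand side across the fragments still reaches the right-hand side; the remaining FDs each lie inside some fragment. All dependencies are preserved.

lossy but dependency-preserving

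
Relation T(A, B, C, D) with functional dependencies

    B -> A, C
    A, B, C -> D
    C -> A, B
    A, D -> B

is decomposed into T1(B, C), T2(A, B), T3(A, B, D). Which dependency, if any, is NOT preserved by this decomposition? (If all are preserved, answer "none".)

none

B → A, C: restricted closure across fragments reaches A, C.
A, B, C → D: restricted closure across fragments reaches D.
C → A, B: restricted closure across fragments reaches A, B.
A, D → B lies within T3.
Every dependency is enforceable on the fragments, so the decomposition is dependency-preserving.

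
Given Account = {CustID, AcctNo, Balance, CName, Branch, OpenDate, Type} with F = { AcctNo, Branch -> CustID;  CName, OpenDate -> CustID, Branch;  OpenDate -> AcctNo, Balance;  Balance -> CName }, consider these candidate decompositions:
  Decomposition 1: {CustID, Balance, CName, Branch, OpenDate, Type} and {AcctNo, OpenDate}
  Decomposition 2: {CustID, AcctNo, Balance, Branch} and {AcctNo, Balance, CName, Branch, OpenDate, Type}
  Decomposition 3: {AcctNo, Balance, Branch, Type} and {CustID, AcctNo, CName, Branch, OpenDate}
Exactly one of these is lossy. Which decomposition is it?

Decomposition 3

Decomposition 1: common = {OpenDate}, closure = {CustID, AcctNo, Balance, CName, Branch, OpenDate} → lossless.
Decomposition 2: common = {AcctNo, Balance, Branch}, closure = {CustID, AcctNo, Balance, CName, Branch} → lossless.
Decomposition 3: common = {AcctNo, Branch}, closure = {CustID, AcctNo, Branch} → lossy.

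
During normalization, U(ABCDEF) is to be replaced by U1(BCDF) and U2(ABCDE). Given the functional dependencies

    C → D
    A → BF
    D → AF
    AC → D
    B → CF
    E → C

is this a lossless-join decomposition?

Yes

Common attributes: U1 ∩ U2 = {BCD}.
Closure of {BCD}: D → AF applies, adding AF. So (BCD)⁺ = {ABCDF}.
This closure contains every attribute of U1, so U1 ∩ U2 → U1. The join is lossless.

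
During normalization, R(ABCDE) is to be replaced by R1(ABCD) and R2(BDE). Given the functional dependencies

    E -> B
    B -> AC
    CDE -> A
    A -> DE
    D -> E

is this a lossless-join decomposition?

Common attributes: R1 ∩ R2 = {BD}.
Closure of {BD}: B → AC applies, adding AC; A → DE applies, adding E. So (BD)⁺ = {ABCDE}.
This closure contains every attribute of R1, so R1 ∩ R2 → R1. The join is lossless.

Yes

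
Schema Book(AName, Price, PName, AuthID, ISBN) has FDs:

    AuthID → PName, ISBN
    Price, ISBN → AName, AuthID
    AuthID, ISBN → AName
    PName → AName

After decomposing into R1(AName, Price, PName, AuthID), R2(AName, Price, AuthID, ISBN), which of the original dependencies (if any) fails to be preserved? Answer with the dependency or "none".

AuthID → PName, ISBN: restricted closure across fragments reaches PName, ISBN.
Price, ISBN → AName, AuthID lies within R2.
AuthID, ISBN → AName lies within R2.
PName → AName lies within R1.
Every dependency is enforceable on the fragments, so the decomposition is dependency-preserving.

none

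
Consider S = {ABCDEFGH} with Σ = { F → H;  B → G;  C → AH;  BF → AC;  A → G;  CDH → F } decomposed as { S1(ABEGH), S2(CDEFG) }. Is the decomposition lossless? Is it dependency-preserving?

lossy and not dependency-preserving

Lossless test: (EG)⁺ = {EG}, which is a superkey of neither fragment — lossy.
Dependency preservation: the restricted closure of {F} across the fragments never reaches {H}, so F → H cannot be enforced without a join — not preserved.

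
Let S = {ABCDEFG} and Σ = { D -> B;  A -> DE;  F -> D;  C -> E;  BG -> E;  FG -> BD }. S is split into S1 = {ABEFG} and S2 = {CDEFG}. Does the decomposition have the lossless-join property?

Common attributes: S1 ∩ S2 = {EFG}.
Closure of {EFG}: F → D applies, adding D; FG → BD applies, adding B. So (EFG)⁺ = {BDEFG}.
The closure contains neither all of S1 = {ABEFG} nor all of S2 = {CDEFG}, so the common attributes are not a superkey of either fragment. The join is lossy.

No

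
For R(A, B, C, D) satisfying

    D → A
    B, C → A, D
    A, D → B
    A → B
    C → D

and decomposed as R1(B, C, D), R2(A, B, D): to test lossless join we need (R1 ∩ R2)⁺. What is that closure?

R1 ∩ R2 = {B, D}.
D → A applies, adding A
Closure: {A, B, D}.

A, B, D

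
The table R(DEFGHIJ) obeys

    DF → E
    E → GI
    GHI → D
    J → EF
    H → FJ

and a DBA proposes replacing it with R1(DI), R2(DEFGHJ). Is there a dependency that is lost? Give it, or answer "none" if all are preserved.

Check E → GI: no single fragment contains all of {EGI}, and the restricted closure of {E} across the fragments never reaches {GI}.
DF → E is preserved.
GHI → D is preserved.
J → EF is preserved.
H → FJ is preserved.

E → GI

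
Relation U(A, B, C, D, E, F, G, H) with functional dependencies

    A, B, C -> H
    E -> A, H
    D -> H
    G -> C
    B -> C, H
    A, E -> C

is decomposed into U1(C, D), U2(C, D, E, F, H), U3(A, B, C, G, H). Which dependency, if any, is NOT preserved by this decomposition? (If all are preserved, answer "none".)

E -> A, H

Check E → A, H: no single fragment contains all of {A, E, H}, and the restricted closure of {E} across the fragments never reaches {A, H}.
A, B, C → H is preserved.
D → H is preserved.
G → C is preserved.
B → C, H is preserved.
A, E → C is preserved.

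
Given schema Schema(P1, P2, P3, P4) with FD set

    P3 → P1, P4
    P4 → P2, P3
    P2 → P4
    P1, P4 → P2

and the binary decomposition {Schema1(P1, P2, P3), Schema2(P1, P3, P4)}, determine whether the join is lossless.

Common attributes: Schema1 ∩ Schema2 = {P1, P3}.
Closure of {P1, P3}: P3 → P1, P4 applies, adding P4; P4 → P2, P3 applies, adding P2. So (P1, P3)⁺ = {P1, P2, P3, P4}.
This closure contains every attribute of Schema1, so Schema1 ∩ Schema2 → Schema1. The join is lossless.

Yes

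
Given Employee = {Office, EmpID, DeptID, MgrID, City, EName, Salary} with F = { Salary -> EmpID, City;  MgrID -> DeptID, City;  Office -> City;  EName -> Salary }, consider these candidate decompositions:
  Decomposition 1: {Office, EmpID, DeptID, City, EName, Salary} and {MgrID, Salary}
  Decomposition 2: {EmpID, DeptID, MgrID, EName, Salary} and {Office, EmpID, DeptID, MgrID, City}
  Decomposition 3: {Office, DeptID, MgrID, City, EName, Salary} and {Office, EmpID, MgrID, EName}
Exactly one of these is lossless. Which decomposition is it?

Decomposition 1: common = {Salary}, closure = {EmpID, City, Salary} → lossy.
Decomposition 2: common = {EmpID, DeptID, MgrID}, closure = {EmpID, DeptID, MgrID, City} → lossy.
Decomposition 3: common = {Office, MgrID, EName}, closure = {Office, EmpID, DeptID, MgrID, City, EName, Salary} → lossless.

Decomposition 3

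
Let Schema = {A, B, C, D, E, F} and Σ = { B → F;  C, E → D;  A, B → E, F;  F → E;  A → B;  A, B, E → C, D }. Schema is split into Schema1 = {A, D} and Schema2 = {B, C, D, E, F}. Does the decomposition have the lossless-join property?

No

Common attributes: Schema1 ∩ Schema2 = {D}.
No dependency enlarges {D}, so (D)⁺ = {D}.
The closure contains neither all of Schema1 = {A, D} nor all of Schema2 = {B, C, D, E, F}, so the common attributes are not a superkey of either fragment. The join is lossy.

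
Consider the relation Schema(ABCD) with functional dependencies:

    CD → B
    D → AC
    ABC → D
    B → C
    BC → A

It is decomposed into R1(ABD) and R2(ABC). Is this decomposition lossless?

Common attributes: R1 ∩ R2 = {AB}.
Closure of {AB}: B → C applies, adding C; ABC → D applies, adding D. So (AB)⁺ = {ABCD}.
This closure contains every attribute of R1, so R1 ∩ R2 → R1. The join is lossless.

Yes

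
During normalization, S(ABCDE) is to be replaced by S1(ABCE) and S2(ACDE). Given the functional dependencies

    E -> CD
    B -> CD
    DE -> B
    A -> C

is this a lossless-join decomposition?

Common attributes: S1 ∩ S2 = {ACE}.
Closure of {ACE}: E → CD applies, adding D; DE → B applies, adding B. So (ACE)⁺ = {ABCDE}.
This closure contains every attribute of S1, so S1 ∩ S2 → S1. The join is lossless.

Yes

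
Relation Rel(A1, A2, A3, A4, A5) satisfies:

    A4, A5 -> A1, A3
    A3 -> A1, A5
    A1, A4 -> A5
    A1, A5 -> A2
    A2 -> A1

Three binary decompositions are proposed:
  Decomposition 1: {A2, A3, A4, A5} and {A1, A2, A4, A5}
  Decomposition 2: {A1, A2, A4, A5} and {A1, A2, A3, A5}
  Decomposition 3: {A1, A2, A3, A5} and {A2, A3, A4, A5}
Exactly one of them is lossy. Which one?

Decomposition 2

Decomposition 1: common = {A2, A4, A5}, closure = {A1, A2, A3, A4, A5} → lossless.
Decomposition 2: common = {A1, A2, A5}, closure = {A1, A2, A5} → lossy.
Decomposition 3: common = {A2, A3, A5}, closure = {A1, A2, A3, A5} → lossless.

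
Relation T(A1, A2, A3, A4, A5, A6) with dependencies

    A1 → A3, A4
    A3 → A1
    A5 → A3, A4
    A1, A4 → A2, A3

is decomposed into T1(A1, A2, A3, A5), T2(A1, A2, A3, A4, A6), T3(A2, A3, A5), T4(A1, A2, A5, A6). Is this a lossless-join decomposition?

Chase test. Columns are A1, A2, A3, A4, A5, A6; row i has aⱼ where attribute j ∈ Ti, else bᵢⱼ.
Initial tableau (one row per fragment):
  row 1: a1 a2 a3 b14 a5 b16
  row 2: a1 a2 a3 a4 b25 a6
  row 3: b31 a2 a3 b34 a5 b36
  row 4: a1 a2 b43 b44 a5 a6
Rows 1 and 2 agree on A1; apply A1→A3, A4 and equate their A3, A4 entries.
Rows 1 and 4 agree on A1; apply A1→A3, A4 and equate their A3, A4 entries.
Rows 1 and 3 agree on A3; apply A3→A1 and equate their A1 entries.
Rows 1 and 3 agree on A5; apply A5→A3, A4 and equate their A3, A4 entries.
Row 4 is now all distinguished symbols — the join is lossless.

Yes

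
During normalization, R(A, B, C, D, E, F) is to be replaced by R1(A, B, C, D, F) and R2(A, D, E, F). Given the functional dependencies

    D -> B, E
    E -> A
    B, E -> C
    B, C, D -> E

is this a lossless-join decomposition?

Yes

Common attributes: R1 ∩ R2 = {A, D, F}.
Closure of {A, D, F}: D → B, E applies, adding B, E; B, E → C applies, adding C. So (A, D, F)⁺ = {A, B, C, D, E, F}.
This closure contains every attribute of R1, so R1 ∩ R2 → R1. The join is lossless.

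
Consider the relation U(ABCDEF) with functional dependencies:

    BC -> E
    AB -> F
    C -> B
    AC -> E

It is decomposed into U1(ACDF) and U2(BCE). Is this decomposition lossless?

Common attributes: U1 ∩ U2 = {C}.
Closure of {C}: C → B applies, adding B; BC → E applies, adding E. So (C)⁺ = {BCE}.
This closure contains every attribute of U2, so U1 ∩ U2 → U2. The join is lossless.

Yes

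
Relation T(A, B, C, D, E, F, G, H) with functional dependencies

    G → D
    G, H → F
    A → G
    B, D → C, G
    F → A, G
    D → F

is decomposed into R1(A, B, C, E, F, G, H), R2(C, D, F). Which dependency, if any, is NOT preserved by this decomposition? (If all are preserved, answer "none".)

G → D: restricted closure across fragments reaches D.
G, H → F lies within R1.
A → G lies within R1.
B, D → C, G: restricted closure across fragments reaches C, G.
F → A, G lies within R1.
D → F lies within R2.
Every dependency is enforceable on the fragments, so the decomposition is dependency-preserving.

none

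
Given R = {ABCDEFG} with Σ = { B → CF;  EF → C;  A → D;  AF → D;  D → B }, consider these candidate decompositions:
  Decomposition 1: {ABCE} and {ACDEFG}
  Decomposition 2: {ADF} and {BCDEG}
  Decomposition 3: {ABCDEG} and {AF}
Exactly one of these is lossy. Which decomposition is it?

Decomposition 2

Decomposition 1: common = {ACE}, closure = {ABCDEF} → lossless.
Decomposition 2: common = {D}, closure = {BCDF} → lossy.
Decomposition 3: common = {A}, closure = {ABCDF} → lossless.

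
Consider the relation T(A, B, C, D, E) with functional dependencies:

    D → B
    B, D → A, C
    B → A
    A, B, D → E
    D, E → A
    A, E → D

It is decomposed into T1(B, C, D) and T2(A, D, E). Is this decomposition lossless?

Common attributes: T1 ∩ T2 = {D}.
Closure of {D}: D → B applies, adding B; B, D → A, C applies, adding A, C; A, B, D → E applies, adding E. So (D)⁺ = {A, B, C, D, E}.
This closure contains every attribute of T1, so T1 ∩ T2 → T1. The join is lossless.

Yes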